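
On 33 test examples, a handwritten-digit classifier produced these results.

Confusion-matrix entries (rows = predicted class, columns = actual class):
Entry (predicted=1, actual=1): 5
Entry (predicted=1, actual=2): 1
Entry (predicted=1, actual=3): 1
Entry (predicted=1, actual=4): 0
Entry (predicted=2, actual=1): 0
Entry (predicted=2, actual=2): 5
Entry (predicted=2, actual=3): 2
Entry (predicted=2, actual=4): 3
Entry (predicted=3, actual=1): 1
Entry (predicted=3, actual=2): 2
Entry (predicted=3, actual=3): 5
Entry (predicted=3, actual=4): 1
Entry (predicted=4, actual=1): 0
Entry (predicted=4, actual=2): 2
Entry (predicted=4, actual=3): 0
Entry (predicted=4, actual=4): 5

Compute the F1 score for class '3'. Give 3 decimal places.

F1 score = 2·TP/(2·TP+FP+FN).
3: TP=5, FP=1+2+1=4, FN=1+2+0=3 → 10/17 = 0.5882

0.588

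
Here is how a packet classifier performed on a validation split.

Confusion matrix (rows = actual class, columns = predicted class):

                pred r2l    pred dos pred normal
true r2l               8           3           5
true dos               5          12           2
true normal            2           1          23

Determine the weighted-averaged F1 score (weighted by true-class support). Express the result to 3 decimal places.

0.699

Per-class F1 score (2·TP/(2·TP+FP+FN)):
  r2l: TP=8, FP=5+2=7, FN=3+5=8 → 16/31 = 0.5161
  dos: TP=12, FP=3+1=4, FN=5+2=7 → 24/35 = 0.6857
  normal: TP=23, FP=5+2=7, FN=2+1=3 → 46/56 = 0.8214
Weighted-F1 score = Σ (supportᵢ/N)·F1 scoreᵢ with N=61: (16/61)·0.5161 + (19/61)·0.6857 + (26/61)·0.8214 = 0.699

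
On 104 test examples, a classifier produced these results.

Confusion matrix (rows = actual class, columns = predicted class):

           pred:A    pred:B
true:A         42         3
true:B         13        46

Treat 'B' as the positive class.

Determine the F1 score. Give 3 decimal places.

0.852

Precision = TP/(TP+FP) = 46/49 = 0.9388
Recall = TP/(TP+FN) = 46/59 = 0.7797
F1 = 2·TP/(2·TP+FP+FN) = 92/108 = 0.852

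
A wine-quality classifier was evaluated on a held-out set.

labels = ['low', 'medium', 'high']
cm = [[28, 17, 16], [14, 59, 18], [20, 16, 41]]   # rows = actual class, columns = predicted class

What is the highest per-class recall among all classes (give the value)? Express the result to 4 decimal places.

Per-class recall (TP/(TP+FN)):
  low: TP=28, FN=17+16=33 → 28/61 = 0.45902
  medium: TP=59, FN=14+18=32 → 59/91 = 0.64835
  high: TP=41, FN=20+16=36 → 41/77 = 0.53247
Highest is class 'medium' with recall = 0.6484.

0.6484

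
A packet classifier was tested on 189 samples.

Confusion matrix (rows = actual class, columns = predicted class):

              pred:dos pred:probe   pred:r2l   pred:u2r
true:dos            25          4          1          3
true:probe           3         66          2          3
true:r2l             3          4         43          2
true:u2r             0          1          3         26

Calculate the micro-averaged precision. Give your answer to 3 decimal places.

0.847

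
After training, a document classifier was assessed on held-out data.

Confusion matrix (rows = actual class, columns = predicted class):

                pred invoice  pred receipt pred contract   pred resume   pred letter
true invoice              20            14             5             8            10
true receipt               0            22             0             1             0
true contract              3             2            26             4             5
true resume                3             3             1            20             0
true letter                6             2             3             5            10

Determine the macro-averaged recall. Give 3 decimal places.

Per-class recall (TP/(TP+FN)):
  invoice: TP=20, FN=14+5+8+10=37 → 20/57 = 0.3509
  receipt: TP=22, FN=0+0+1+0=1 → 22/23 = 0.9565
  contract: TP=26, FN=3+2+4+5=14 → 26/40 = 0.6500
  resume: TP=20, FN=3+3+1+0=7 → 20/27 = 0.7407
  letter: TP=10, FN=6+2+3+5=16 → 10/26 = 0.3846
Macro-recall = mean = (0.3509 + 0.9565 + 0.6500 + 0.7407 + 0.3846) / 5 = 0.617

0.617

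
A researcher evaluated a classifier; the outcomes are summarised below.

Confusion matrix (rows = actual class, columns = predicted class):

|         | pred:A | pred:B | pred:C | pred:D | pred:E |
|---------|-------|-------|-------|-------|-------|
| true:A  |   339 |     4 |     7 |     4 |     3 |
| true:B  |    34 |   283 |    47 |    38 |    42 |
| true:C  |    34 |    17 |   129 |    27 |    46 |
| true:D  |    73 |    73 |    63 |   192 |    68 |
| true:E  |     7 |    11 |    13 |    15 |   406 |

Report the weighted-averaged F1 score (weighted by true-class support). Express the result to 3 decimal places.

Per-class F1 score (2·TP/(2·TP+FP+FN)):
  A: TP=339, FP=34+34+73+7=148, FN=4+7+4+3=18 → 678/844 = 0.8033
  B: TP=283, FP=4+17+73+11=105, FN=34+47+38+42=161 → 566/832 = 0.6803
  C: TP=129, FP=7+47+63+13=130, FN=34+17+27+46=124 → 258/512 = 0.5039
  D: TP=192, FP=4+38+27+15=84, FN=73+73+63+68=277 → 384/745 = 0.5154
  E: TP=406, FP=3+42+46+68=159, FN=7+11+13+15=46 → 812/1017 = 0.7984
Weighted-F1 score = Σ (supportᵢ/N)·F1 scoreᵢ with N=1975: (357/1975)·0.8033 + (444/1975)·0.6803 + (253/1975)·0.5039 + (469/1975)·0.5154 + (452/1975)·0.7984 = 0.668

0.668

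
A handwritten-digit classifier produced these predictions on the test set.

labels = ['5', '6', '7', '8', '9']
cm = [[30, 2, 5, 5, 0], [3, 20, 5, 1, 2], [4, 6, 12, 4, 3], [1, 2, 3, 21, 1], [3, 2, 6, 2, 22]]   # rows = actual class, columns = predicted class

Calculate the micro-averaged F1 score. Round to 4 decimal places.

0.6364

Micro-averaging pools counts across classes: ΣTP=105, ΣFP=60, ΣFN=60.
Micro-F1 score = 2·TP/(2·TP+FP+FN) on pooled counts = 0.6364 (equals overall accuracy in single-label multiclass).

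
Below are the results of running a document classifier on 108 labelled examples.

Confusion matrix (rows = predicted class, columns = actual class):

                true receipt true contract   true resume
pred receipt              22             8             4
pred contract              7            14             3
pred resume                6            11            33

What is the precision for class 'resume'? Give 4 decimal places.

Take TP from the diagonal, FP from the rest of the 'resume' prediction marginal, FN from the rest of the 'resume' actual marginal.
precision = TP/(TP+FP).
resume: TP=33, FP=6+11=17 → 33/50 = 0.66000

0.6600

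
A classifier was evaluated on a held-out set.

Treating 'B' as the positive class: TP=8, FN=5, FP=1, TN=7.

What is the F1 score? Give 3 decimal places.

0.727

Precision = TP/(TP+FP) = 8/9 = 0.8889
Recall = TP/(TP+FN) = 8/13 = 0.6154
F1 = 2·TP/(2·TP+FP+FN) = 16/22 = 0.727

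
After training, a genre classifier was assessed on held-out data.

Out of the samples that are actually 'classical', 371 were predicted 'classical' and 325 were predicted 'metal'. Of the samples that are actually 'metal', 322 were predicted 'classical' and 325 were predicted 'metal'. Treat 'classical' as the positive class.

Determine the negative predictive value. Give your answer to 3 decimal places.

0.500

NPV = TN/(TN+FN) = 325/(325+325) = 0.500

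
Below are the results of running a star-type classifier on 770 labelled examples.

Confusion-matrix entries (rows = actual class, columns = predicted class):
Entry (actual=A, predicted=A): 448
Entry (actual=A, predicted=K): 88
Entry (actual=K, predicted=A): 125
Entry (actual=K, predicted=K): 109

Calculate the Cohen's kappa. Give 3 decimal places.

0.316

Observed agreement pₒ = trace/N = 557/770 = 0.7234
Expected agreement pₑ = Σ (rowᵢ·colᵢ)/N² = (536·573 + 234·197)/770² = 0.5958
κ = (pₒ − pₑ)/(1 − pₑ) = (0.7234 − 0.5958)/(1 − 0.5958) = 0.316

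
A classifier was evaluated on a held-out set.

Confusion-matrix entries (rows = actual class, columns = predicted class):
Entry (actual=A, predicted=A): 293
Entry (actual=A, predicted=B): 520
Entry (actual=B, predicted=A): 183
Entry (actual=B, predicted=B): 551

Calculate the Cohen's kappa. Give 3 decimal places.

0.109

Observed agreement pₒ = trace/N = 844/1547 = 0.5456
Expected agreement pₑ = Σ (rowᵢ·colᵢ)/N² = (813·476 + 734·1071)/1547² = 0.4902
κ = (pₒ − pₑ)/(1 − pₑ) = (0.5456 − 0.4902)/(1 − 0.4902) = 0.109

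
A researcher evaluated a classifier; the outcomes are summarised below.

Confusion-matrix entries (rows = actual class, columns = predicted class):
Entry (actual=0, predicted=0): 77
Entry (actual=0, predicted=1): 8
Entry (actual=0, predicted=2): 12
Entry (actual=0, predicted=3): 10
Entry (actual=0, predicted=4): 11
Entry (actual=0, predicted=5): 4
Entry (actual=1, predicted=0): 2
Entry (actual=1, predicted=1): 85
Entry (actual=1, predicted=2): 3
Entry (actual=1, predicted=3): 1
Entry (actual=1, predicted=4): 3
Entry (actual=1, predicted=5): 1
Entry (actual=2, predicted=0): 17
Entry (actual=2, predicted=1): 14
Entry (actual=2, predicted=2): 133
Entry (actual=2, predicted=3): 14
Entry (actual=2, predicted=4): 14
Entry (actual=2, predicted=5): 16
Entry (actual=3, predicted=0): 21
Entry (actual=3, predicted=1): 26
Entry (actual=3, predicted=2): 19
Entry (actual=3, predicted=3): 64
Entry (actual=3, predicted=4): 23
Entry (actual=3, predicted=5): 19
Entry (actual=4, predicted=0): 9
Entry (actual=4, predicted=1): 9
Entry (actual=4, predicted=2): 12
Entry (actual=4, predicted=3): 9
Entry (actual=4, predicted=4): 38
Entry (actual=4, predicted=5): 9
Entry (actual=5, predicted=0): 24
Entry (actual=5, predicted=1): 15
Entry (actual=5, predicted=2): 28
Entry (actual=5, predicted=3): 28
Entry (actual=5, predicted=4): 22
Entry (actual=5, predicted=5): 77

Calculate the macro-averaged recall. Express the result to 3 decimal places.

0.563

Per-class recall (TP/(TP+FN)):
  0: TP=77, FN=8+12+10+11+4=45 → 77/122 = 0.6311
  1: TP=85, FN=2+3+1+3+1=10 → 85/95 = 0.8947
  2: TP=133, FN=17+14+14+14+16=75 → 133/208 = 0.6394
  3: TP=64, FN=21+26+19+23+19=108 → 64/172 = 0.3721
  4: TP=38, FN=9+9+12+9+9=48 → 38/86 = 0.4419
  5: TP=77, FN=24+15+28+28+22=117 → 77/194 = 0.3969
Macro-recall = mean = (0.6311 + 0.8947 + 0.6394 + 0.3721 + 0.4419 + 0.3969) / 6 = 0.563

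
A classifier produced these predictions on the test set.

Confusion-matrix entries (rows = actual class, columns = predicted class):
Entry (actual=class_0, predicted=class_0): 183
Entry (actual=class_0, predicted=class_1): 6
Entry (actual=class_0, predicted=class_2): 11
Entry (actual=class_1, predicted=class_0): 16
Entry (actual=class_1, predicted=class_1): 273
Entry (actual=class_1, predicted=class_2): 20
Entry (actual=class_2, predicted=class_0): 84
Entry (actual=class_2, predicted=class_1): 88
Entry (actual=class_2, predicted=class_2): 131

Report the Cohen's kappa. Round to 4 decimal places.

Observed agreement pₒ = trace/N = 587/812 = 0.72291
Expected agreement pₑ = Σ (rowᵢ·colᵢ)/N² = (200·283 + 309·367 + 303·162)/812² = 0.33228
κ = (pₒ − pₑ)/(1 − pₑ) = (0.72291 − 0.33228)/(1 − 0.33228) = 0.5850

0.5850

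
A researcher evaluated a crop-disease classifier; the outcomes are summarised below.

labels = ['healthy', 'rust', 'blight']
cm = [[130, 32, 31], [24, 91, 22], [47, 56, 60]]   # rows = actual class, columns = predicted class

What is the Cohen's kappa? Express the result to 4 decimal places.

Observed agreement pₒ = trace/N = 281/493 = 0.56998
Expected agreement pₑ = Σ (rowᵢ·colᵢ)/N² = (193·201 + 137·179 + 163·113)/493² = 0.33629
κ = (pₒ − pₑ)/(1 − pₑ) = (0.56998 − 0.33629)/(1 − 0.33629) = 0.3521

0.3521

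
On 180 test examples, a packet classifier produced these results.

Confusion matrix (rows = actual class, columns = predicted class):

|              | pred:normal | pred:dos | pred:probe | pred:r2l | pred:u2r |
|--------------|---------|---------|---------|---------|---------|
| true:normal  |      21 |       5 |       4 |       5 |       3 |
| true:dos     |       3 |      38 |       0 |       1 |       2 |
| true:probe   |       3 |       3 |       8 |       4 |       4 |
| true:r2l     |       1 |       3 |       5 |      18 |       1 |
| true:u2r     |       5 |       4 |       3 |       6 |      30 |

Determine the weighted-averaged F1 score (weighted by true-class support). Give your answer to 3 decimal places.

0.635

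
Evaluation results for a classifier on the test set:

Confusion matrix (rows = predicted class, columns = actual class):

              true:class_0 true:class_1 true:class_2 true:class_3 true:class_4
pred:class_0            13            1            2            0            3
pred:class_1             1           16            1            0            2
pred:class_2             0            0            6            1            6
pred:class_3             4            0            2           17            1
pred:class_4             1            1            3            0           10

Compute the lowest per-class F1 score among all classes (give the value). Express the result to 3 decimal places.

Per-class F1 score (2·TP/(2·TP+FP+FN)):
  class_0: TP=13, FP=1+2+0+3=6, FN=1+0+4+1=6 → 26/38 = 0.6842
  class_1: TP=16, FP=1+1+0+2=4, FN=1+0+0+1=2 → 32/38 = 0.8421
  class_2: TP=6, FP=0+0+1+6=7, FN=2+1+2+3=8 → 12/27 = 0.4444
  class_3: TP=17, FP=4+0+2+1=7, FN=0+0+1+0=1 → 34/42 = 0.8095
  class_4: TP=10, FP=1+1+3+0=5, FN=3+2+6+1=12 → 20/37 = 0.5405
Lowest is class 'class_2' with F1 score = 0.444.

0.444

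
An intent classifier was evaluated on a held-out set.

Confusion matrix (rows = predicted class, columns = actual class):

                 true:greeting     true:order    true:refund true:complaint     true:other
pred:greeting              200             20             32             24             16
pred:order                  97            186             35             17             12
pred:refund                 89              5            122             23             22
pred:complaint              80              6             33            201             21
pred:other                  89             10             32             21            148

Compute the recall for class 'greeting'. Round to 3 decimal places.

0.360

One-vs-rest for 'greeting': TP = diagonal; FP = other classes predicted 'greeting'; FN = 'greeting' predicted as other.
recall = TP/(TP+FN).
greeting: TP=200, FN=97+89+80+89=355 → 200/555 = 0.3604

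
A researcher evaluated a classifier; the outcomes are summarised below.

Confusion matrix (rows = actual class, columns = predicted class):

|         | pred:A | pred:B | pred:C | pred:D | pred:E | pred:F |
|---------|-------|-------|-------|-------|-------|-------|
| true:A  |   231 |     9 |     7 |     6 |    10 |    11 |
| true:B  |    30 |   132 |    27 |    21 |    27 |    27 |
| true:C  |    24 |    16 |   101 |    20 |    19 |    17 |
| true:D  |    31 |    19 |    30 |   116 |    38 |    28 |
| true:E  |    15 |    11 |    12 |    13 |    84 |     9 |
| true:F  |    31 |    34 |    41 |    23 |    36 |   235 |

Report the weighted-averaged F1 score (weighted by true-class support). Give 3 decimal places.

Per-class F1 score (2·TP/(2·TP+FP+FN)):
  A: TP=231, FP=30+24+31+15+31=131, FN=9+7+6+10+11=43 → 462/636 = 0.7264
  B: TP=132, FP=9+16+19+11+34=89, FN=30+27+21+27+27=132 → 264/485 = 0.5443
  C: TP=101, FP=7+27+30+12+41=117, FN=24+16+20+19+17=96 → 202/415 = 0.4867
  D: TP=116, FP=6+21+20+13+23=83, FN=31+19+30+38+28=146 → 232/461 = 0.5033
  E: TP=84, FP=10+27+19+38+36=130, FN=15+11+12+13+9=60 → 168/358 = 0.4693
  F: TP=235, FP=11+27+17+28+9=92, FN=31+34+41+23+36=165 → 470/727 = 0.6465
Weighted-F1 score = Σ (supportᵢ/N)·F1 scoreᵢ with N=1541: (274/1541)·0.7264 + (264/1541)·0.5443 + (197/1541)·0.4867 + (262/1541)·0.5033 + (144/1541)·0.4693 + (400/1541)·0.6465 = 0.582

0.582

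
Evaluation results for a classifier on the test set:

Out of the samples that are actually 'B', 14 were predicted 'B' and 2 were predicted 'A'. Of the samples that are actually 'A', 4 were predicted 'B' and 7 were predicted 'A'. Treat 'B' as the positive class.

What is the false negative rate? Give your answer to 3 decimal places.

FNR = FN/(FN+TP) = 2/(2+14) = 0.125

0.125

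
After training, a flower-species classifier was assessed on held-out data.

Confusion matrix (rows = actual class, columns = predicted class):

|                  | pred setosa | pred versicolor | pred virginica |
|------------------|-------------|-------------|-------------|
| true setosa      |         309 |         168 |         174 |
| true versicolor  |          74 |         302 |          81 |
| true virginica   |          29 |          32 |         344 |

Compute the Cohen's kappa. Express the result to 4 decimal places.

0.4550

Observed agreement pₒ = trace/N = 955/1513 = 0.63120
Expected agreement pₑ = Σ (rowᵢ·colᵢ)/N² = (651·412 + 457·502 + 405·599)/1513² = 0.32336
κ = (pₒ − pₑ)/(1 − pₑ) = (0.63120 − 0.32336)/(1 − 0.32336) = 0.4550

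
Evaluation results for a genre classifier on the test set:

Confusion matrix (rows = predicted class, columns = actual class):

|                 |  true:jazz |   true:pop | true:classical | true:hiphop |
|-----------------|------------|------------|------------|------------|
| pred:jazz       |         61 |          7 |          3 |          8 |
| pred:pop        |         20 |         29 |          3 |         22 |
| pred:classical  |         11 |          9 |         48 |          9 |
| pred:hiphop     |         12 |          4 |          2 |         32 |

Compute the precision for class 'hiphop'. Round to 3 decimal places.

0.640

One-vs-rest for 'hiphop': TP = diagonal; FP = other classes predicted 'hiphop'; FN = 'hiphop' predicted as other.
precision = TP/(TP+FP).
hiphop: TP=32, FP=12+4+2=18 → 32/50 = 0.6400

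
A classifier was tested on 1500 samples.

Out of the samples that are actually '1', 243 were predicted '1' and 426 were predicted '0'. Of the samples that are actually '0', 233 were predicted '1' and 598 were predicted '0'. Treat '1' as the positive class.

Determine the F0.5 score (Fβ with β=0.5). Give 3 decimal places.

0.472

Fβ = (1+β²)·TP / ((1+β²)·TP + β²·FN + FP), with β²=1/4
= 1.25·243 / (1.25·243 + 0.25·426 + 233) = 0.472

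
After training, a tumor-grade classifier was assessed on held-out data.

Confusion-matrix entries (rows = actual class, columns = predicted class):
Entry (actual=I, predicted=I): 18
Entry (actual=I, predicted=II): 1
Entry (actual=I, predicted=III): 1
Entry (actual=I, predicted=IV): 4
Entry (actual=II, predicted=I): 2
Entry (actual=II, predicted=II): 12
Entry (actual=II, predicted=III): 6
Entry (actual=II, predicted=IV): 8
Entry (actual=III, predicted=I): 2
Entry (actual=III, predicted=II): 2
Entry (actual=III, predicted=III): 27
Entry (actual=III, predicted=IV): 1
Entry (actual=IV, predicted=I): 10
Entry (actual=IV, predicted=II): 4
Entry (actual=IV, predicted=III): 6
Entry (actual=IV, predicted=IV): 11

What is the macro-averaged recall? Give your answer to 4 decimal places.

0.5943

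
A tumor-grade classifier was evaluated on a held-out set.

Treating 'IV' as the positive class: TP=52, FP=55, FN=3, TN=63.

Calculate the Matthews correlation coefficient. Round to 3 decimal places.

0.460

MCC = (TP·TN − FP·FN) / √((TP+FP)(TP+FN)(TN+FP)(TN+FN))
Numerator = 52·63 − 55·3 = 3111
Denominator = √(107·55·118·66) = √45832380 = 6769.9616
MCC = 3111 / 6769.9616 = 0.460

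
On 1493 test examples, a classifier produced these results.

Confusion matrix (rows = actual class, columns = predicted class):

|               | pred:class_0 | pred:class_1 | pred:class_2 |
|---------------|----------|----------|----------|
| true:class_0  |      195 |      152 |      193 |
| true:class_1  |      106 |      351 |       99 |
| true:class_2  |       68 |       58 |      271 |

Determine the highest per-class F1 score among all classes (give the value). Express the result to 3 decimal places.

Per-class F1 score (2·TP/(2·TP+FP+FN)):
  class_0: TP=195, FP=106+68=174, FN=152+193=345 → 390/909 = 0.4290
  class_1: TP=351, FP=152+58=210, FN=106+99=205 → 702/1117 = 0.6285
  class_2: TP=271, FP=193+99=292, FN=68+58=126 → 542/960 = 0.5646
Highest is class 'class_1' with F1 score = 0.628.

0.628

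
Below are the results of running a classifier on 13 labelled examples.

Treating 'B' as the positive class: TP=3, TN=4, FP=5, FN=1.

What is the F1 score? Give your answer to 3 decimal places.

0.500

Precision = TP/(TP+FP) = 3/8 = 0.3750
Recall = TP/(TP+FN) = 3/4 = 0.7500
F1 = 2·TP/(2·TP+FP+FN) = 6/12 = 0.500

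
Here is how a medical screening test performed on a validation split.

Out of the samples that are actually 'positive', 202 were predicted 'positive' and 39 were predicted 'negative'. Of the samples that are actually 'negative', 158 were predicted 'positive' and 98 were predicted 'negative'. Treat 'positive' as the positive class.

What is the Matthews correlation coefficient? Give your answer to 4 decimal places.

0.2472

MCC = (TP·TN − FP·FN) / √((TP+FP)(TP+FN)(TN+FP)(TN+FN))
Numerator = 202·98 − 158·39 = 13634
Denominator = √(360·241·256·137) = √3042846720 = 55162.0043
MCC = 13634 / 55162.0043 = 0.2472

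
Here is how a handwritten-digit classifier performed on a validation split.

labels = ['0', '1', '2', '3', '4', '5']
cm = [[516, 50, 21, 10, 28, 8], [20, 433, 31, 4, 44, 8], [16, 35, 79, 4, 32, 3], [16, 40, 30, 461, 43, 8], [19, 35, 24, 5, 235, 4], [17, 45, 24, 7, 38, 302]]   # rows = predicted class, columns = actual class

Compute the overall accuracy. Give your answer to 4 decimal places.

0.7518

Accuracy = trace / total = (516+433+79+461+235+302=2026) / 2695 = 2026/2695 = 0.7518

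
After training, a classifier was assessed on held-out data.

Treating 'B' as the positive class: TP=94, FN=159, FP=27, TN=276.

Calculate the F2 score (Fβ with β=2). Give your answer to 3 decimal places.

0.415

Fβ = (1+β²)·TP / ((1+β²)·TP + β²·FN + FP), with β²=4
= 5·94 / (5·94 + 4·159 + 27) = 0.415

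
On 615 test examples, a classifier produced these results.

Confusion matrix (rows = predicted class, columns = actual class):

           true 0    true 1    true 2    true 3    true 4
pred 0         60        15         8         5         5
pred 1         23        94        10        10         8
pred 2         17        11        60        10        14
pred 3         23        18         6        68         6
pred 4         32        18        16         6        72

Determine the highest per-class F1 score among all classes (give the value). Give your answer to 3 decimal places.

Per-class F1 score (2·TP/(2·TP+FP+FN)):
  0: TP=60, FP=15+8+5+5=33, FN=23+17+23+32=95 → 120/248 = 0.4839
  1: TP=94, FP=23+10+10+8=51, FN=15+11+18+18=62 → 188/301 = 0.6246
  2: TP=60, FP=17+11+10+14=52, FN=8+10+6+16=40 → 120/212 = 0.5660
  3: TP=68, FP=23+18+6+6=53, FN=5+10+10+6=31 → 136/220 = 0.6182
  4: TP=72, FP=32+18+16+6=72, FN=5+8+14+6=33 → 144/249 = 0.5783
Highest is class '1' with F1 score = 0.625.

0.625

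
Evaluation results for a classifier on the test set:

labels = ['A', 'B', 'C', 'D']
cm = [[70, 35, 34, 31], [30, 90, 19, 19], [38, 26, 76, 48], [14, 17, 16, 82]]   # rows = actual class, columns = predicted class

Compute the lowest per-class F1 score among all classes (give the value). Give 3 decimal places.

0.435

Per-class F1 score (2·TP/(2·TP+FP+FN)):
  A: TP=70, FP=30+38+14=82, FN=35+34+31=100 → 140/322 = 0.4348
  B: TP=90, FP=35+26+17=78, FN=30+19+19=68 → 180/326 = 0.5521
  C: TP=76, FP=34+19+16=69, FN=38+26+48=112 → 152/333 = 0.4565
  D: TP=82, FP=31+19+48=98, FN=14+17+16=47 → 164/309 = 0.5307
Lowest is class 'A' with F1 score = 0.435.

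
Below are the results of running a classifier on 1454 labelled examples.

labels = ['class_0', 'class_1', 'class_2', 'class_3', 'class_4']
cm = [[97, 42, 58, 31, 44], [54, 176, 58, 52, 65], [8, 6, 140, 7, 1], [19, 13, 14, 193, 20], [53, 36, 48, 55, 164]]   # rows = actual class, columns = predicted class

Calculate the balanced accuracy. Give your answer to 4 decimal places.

Balanced accuracy = mean of per-class recall.
  class_0: recall = 97/272 = 0.35662
  class_1: recall = 176/405 = 0.43457
  class_2: recall = 140/162 = 0.86420
  class_3: recall = 193/259 = 0.74517
  class_4: recall = 164/356 = 0.46067
Mean = (0.35662 + 0.43457 + 0.86420 + 0.74517 + 0.46067) / 5 = 0.5722

0.5722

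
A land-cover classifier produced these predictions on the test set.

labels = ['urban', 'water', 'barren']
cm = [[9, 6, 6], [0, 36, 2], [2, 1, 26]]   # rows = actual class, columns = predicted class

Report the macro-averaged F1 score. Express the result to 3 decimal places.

Per-class F1 score (2·TP/(2·TP+FP+FN)):
  urban: TP=9, FP=0+2=2, FN=6+6=12 → 18/32 = 0.5625
  water: TP=36, FP=6+1=7, FN=0+2=2 → 72/81 = 0.8889
  barren: TP=26, FP=6+2=8, FN=2+1=3 → 52/63 = 0.8254
Macro-F1 score = mean = (0.5625 + 0.8889 + 0.8254) / 3 = 0.759

0.759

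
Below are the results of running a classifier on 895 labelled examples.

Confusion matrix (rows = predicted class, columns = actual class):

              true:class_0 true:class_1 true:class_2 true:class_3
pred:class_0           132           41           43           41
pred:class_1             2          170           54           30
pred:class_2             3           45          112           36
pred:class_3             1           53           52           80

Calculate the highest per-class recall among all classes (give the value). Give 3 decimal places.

Per-class recall (TP/(TP+FN)):
  class_0: TP=132, FN=2+3+1=6 → 132/138 = 0.9565
  class_1: TP=170, FN=41+45+53=139 → 170/309 = 0.5502
  class_2: TP=112, FN=43+54+52=149 → 112/261 = 0.4291
  class_3: TP=80, FN=41+30+36=107 → 80/187 = 0.4278
Highest is class 'class_0' with recall = 0.957.

0.957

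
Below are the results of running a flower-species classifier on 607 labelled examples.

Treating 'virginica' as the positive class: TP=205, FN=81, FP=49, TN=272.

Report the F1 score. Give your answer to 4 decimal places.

0.7593

Precision = TP/(TP+FP) = 205/254 = 0.8071
Recall = TP/(TP+FN) = 205/286 = 0.7168
F1 = 2·TP/(2·TP+FP+FN) = 410/540 = 0.7593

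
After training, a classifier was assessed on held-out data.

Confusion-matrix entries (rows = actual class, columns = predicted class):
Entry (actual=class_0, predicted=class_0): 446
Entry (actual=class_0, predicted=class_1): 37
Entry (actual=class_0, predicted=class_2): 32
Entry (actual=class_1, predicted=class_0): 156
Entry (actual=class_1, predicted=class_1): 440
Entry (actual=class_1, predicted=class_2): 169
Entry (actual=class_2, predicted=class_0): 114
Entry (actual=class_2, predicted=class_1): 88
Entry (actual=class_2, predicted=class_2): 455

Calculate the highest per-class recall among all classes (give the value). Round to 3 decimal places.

Per-class recall (TP/(TP+FN)):
  class_0: TP=446, FN=37+32=69 → 446/515 = 0.8660
  class_1: TP=440, FN=156+169=325 → 440/765 = 0.5752
  class_2: TP=455, FN=114+88=202 → 455/657 = 0.6925
Highest is class 'class_0' with recall = 0.866.

0.866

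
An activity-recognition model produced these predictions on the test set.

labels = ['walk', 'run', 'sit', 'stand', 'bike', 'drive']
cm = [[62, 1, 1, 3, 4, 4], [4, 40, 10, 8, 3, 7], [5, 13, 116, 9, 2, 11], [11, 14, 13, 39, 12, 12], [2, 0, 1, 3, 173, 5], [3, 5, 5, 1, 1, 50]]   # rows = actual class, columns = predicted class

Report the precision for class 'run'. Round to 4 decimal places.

Take TP from the diagonal, FP from the rest of the 'run' prediction marginal, FN from the rest of the 'run' actual marginal.
precision = TP/(TP+FP).
run: TP=40, FP=1+13+14+0+5=33 → 40/73 = 0.54795

0.5479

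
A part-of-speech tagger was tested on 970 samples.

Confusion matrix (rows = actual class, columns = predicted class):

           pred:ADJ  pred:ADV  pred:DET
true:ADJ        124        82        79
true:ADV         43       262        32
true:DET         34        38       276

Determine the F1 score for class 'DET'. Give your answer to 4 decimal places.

0.7510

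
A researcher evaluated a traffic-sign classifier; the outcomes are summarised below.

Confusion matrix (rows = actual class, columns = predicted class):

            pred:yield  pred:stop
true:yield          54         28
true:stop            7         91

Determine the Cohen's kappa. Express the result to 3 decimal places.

Observed agreement pₒ = trace/N = 145/180 = 0.8056
Expected agreement pₑ = Σ (rowᵢ·colᵢ)/N² = (82·61 + 98·119)/180² = 0.5143
κ = (pₒ − pₑ)/(1 − pₑ) = (0.8056 − 0.5143)/(1 − 0.5143) = 0.600

0.600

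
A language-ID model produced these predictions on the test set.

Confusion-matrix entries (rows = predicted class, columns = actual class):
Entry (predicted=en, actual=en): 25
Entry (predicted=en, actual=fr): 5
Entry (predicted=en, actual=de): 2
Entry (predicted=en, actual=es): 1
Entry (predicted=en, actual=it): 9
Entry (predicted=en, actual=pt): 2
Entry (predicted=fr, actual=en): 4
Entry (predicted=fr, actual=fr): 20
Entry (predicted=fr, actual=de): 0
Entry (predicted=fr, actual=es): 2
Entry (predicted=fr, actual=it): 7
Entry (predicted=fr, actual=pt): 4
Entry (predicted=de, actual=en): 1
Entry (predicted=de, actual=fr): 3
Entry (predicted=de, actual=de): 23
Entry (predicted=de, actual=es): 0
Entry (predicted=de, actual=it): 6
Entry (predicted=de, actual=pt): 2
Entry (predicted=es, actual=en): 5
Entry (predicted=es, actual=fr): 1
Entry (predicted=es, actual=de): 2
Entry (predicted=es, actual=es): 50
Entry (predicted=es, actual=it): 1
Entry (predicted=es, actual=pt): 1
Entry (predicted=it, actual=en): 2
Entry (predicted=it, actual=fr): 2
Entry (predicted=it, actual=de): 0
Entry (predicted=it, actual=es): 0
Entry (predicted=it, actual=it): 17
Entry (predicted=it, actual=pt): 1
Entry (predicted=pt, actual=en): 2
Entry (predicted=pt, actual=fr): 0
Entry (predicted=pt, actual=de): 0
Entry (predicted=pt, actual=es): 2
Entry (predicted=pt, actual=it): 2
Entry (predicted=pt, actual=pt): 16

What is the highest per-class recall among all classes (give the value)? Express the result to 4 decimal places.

Per-class recall (TP/(TP+FN)):
  en: TP=25, FN=4+1+5+2+2=14 → 25/39 = 0.64103
  fr: TP=20, FN=5+3+1+2+0=11 → 20/31 = 0.64516
  de: TP=23, FN=2+0+2+0+0=4 → 23/27 = 0.85185
  es: TP=50, FN=1+2+0+0+2=5 → 50/55 = 0.90909
  it: TP=17, FN=9+7+6+1+2=25 → 17/42 = 0.40476
  pt: TP=16, FN=2+4+2+1+1=10 → 16/26 = 0.61538
Highest is class 'es' with recall = 0.9091.

0.9091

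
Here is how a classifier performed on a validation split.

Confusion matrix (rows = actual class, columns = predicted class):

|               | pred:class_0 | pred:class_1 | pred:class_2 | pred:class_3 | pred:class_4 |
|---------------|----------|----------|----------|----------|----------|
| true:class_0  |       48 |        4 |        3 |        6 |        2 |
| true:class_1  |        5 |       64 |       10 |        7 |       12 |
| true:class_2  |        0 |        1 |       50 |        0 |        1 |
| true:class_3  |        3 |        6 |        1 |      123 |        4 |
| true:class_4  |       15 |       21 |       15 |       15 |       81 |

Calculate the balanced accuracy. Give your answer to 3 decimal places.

0.765

Balanced accuracy = mean of per-class recall.
  class_0: recall = 48/63 = 0.7619
  class_1: recall = 64/98 = 0.6531
  class_2: recall = 50/52 = 0.9615
  class_3: recall = 123/137 = 0.8978
  class_4: recall = 81/147 = 0.5510
Mean = (0.7619 + 0.6531 + 0.9615 + 0.8978 + 0.5510) / 5 = 0.765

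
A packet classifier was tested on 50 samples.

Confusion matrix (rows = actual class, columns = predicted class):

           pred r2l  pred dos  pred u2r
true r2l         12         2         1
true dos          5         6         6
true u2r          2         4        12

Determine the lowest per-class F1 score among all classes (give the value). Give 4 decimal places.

0.4138

Per-class F1 score (2·TP/(2·TP+FP+FN)):
  r2l: TP=12, FP=5+2=7, FN=2+1=3 → 24/34 = 0.70588
  dos: TP=6, FP=2+4=6, FN=5+6=11 → 12/29 = 0.41379
  u2r: TP=12, FP=1+6=7, FN=2+4=6 → 24/37 = 0.64865
Lowest is class 'dos' with F1 score = 0.4138.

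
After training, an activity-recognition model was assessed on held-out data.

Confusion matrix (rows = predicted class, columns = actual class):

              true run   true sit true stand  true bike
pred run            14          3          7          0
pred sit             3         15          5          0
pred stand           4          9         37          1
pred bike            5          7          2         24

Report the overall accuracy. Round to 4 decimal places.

Accuracy = trace / total = (14+15+37+24=90) / 136 = 90/136 = 0.6618

0.6618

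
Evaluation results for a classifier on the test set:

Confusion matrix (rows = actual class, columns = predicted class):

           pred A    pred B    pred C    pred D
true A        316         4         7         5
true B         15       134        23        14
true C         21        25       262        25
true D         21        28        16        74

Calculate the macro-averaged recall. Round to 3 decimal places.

0.748

Per-class recall (TP/(TP+FN)):
  A: TP=316, FN=4+7+5=16 → 316/332 = 0.9518
  B: TP=134, FN=15+23+14=52 → 134/186 = 0.7204
  C: TP=262, FN=21+25+25=71 → 262/333 = 0.7868
  D: TP=74, FN=21+28+16=65 → 74/139 = 0.5324
Macro-recall = mean = (0.9518 + 0.7204 + 0.7868 + 0.5324) / 4 = 0.748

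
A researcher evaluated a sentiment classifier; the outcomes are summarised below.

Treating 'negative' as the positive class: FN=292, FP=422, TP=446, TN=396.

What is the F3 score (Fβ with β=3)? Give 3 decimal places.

0.594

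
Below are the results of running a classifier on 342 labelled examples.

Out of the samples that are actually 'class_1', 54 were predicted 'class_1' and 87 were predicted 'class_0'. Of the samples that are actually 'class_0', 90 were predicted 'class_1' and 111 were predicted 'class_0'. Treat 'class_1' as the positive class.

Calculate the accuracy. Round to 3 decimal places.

Accuracy = (TP+TN)/N = (54+111)/342 = 0.482

0.482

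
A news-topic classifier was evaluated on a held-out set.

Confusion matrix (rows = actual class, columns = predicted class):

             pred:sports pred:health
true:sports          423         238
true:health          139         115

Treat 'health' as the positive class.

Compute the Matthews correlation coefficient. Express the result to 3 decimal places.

0.085

MCC = (TP·TN − FP·FN) / √((TP+FP)(TP+FN)(TN+FP)(TN+FN))
Numerator = 115·423 − 238·139 = 15563
Denominator = √(353·254·661·562) = √33307819084 = 182504.2988
MCC = 15563 / 182504.2988 = 0.085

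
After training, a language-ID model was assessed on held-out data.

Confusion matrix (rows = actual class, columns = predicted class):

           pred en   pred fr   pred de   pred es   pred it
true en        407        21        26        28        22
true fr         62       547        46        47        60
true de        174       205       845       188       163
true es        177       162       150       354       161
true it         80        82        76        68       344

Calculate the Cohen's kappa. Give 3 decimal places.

0.439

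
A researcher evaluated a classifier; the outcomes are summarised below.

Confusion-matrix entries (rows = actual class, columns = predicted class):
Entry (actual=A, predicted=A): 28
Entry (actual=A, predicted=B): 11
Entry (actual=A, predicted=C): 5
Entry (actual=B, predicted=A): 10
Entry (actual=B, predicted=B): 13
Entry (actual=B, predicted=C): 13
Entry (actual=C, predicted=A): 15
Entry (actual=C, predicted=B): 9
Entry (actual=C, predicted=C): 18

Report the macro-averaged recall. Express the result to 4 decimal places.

0.4753

Per-class recall (TP/(TP+FN)):
  A: TP=28, FN=11+5=16 → 28/44 = 0.63636
  B: TP=13, FN=10+13=23 → 13/36 = 0.36111
  C: TP=18, FN=15+9=24 → 18/42 = 0.42857
Macro-recall = mean = (0.63636 + 0.36111 + 0.42857) / 3 = 0.4753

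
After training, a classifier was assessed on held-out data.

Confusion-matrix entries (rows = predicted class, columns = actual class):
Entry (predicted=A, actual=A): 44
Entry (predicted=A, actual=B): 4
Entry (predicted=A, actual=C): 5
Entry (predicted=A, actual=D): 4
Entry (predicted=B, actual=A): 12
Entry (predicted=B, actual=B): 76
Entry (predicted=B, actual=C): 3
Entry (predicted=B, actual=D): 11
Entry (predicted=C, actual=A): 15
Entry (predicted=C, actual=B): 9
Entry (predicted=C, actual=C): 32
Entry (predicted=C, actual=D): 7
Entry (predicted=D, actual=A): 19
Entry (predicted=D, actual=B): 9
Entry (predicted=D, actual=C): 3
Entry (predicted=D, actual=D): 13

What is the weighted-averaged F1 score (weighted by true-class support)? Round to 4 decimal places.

0.6235

Per-class F1 score (2·TP/(2·TP+FP+FN)):
  A: TP=44, FP=4+5+4=13, FN=12+15+19=46 → 88/147 = 0.59864
  B: TP=76, FP=12+3+11=26, FN=4+9+9=22 → 152/200 = 0.76000
  C: TP=32, FP=15+9+7=31, FN=5+3+3=11 → 64/106 = 0.60377
  D: TP=13, FP=19+9+3=31, FN=4+11+7=22 → 26/79 = 0.32911
Weighted-F1 score = Σ (supportᵢ/N)·F1 scoreᵢ with N=266: (90/266)·0.59864 + (98/266)·0.76000 + (43/266)·0.60377 + (35/266)·0.32911 = 0.6235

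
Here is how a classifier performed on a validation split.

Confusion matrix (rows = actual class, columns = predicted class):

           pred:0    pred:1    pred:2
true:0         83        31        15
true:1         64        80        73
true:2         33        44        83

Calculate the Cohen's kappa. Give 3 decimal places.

0.234

Observed agreement pₒ = trace/N = 246/506 = 0.4862
Expected agreement pₑ = Σ (rowᵢ·colᵢ)/N² = (129·180 + 217·155 + 160·171)/506² = 0.3289
κ = (pₒ − pₑ)/(1 − pₑ) = (0.4862 − 0.3289)/(1 − 0.3289) = 0.234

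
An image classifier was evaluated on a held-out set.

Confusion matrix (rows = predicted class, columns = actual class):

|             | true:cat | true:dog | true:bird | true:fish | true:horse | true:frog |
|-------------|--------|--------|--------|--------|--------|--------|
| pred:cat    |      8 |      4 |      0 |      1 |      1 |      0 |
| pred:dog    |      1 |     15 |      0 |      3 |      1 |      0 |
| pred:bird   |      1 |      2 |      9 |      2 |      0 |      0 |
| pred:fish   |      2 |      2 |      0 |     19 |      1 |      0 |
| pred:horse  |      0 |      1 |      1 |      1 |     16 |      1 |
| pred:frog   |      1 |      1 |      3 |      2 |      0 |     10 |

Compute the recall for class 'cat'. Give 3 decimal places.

recall = TP/(TP+FN).
cat: TP=8, FN=1+1+2+0+1=5 → 8/13 = 0.6154

0.615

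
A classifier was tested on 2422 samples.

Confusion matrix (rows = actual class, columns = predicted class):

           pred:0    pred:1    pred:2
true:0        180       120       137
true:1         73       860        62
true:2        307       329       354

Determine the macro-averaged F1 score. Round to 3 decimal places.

0.522

Per-class F1 score (2·TP/(2·TP+FP+FN)):
  0: TP=180, FP=73+307=380, FN=120+137=257 → 360/997 = 0.3611
  1: TP=860, FP=120+329=449, FN=73+62=135 → 1720/2304 = 0.7465
  2: TP=354, FP=137+62=199, FN=307+329=636 → 708/1543 = 0.4588
Macro-F1 score = mean = (0.3611 + 0.7465 + 0.4588) / 3 = 0.522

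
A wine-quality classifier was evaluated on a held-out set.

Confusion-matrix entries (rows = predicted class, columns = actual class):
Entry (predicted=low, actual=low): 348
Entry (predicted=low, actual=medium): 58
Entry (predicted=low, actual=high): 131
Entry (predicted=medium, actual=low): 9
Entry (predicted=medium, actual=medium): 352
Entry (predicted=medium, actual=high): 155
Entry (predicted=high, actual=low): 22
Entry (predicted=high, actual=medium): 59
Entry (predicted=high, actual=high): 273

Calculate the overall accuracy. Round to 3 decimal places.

Accuracy = trace / total = (348+352+273=973) / 1407 = 973/1407 = 0.692

0.692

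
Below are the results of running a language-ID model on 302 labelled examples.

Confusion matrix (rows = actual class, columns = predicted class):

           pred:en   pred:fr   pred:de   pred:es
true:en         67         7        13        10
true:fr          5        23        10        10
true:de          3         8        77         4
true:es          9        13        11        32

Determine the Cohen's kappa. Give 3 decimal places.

0.534

Observed agreement pₒ = trace/N = 199/302 = 0.6589
Expected agreement pₑ = Σ (rowᵢ·colᵢ)/N² = (97·84 + 48·51 + 92·111 + 65·56)/302² = 0.2681
κ = (pₒ − pₑ)/(1 − pₑ) = (0.6589 − 0.2681)/(1 − 0.2681) = 0.534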